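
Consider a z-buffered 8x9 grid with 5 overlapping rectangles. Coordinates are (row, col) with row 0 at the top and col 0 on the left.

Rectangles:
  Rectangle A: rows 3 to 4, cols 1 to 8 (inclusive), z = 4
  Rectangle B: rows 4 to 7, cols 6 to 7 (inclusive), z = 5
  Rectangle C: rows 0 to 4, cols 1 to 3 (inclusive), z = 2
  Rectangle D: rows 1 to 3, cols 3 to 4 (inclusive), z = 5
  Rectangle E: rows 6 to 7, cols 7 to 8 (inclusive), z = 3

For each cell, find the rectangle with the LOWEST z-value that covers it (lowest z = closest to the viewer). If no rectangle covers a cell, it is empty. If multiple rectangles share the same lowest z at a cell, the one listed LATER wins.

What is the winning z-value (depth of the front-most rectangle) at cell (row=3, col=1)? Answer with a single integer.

Check cell (3,1):
  A: rows 3-4 cols 1-8 z=4 -> covers; best now A (z=4)
  B: rows 4-7 cols 6-7 -> outside (row miss)
  C: rows 0-4 cols 1-3 z=2 -> covers; best now C (z=2)
  D: rows 1-3 cols 3-4 -> outside (col miss)
  E: rows 6-7 cols 7-8 -> outside (row miss)
Winner: C at z=2

Answer: 2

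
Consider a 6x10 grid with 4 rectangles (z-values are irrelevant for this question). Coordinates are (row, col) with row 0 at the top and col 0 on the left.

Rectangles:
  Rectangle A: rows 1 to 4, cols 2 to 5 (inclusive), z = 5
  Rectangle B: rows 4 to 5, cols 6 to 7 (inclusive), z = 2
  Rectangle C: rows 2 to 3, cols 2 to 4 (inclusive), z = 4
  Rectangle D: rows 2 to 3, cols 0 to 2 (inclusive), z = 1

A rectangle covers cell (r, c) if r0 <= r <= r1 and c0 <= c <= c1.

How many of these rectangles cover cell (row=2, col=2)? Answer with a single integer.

Answer: 3

Derivation:
Check cell (2,2):
  A: rows 1-4 cols 2-5 -> covers
  B: rows 4-5 cols 6-7 -> outside (row miss)
  C: rows 2-3 cols 2-4 -> covers
  D: rows 2-3 cols 0-2 -> covers
Count covering = 3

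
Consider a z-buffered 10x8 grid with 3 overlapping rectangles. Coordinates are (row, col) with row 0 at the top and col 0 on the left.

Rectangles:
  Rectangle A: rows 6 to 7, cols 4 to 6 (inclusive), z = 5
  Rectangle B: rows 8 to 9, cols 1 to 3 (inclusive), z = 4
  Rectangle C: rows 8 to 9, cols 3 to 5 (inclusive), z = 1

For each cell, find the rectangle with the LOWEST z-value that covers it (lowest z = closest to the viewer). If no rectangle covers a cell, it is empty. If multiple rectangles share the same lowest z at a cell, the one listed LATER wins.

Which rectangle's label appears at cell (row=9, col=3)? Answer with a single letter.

Answer: C

Derivation:
Check cell (9,3):
  A: rows 6-7 cols 4-6 -> outside (row miss)
  B: rows 8-9 cols 1-3 z=4 -> covers; best now B (z=4)
  C: rows 8-9 cols 3-5 z=1 -> covers; best now C (z=1)
Winner: C at z=1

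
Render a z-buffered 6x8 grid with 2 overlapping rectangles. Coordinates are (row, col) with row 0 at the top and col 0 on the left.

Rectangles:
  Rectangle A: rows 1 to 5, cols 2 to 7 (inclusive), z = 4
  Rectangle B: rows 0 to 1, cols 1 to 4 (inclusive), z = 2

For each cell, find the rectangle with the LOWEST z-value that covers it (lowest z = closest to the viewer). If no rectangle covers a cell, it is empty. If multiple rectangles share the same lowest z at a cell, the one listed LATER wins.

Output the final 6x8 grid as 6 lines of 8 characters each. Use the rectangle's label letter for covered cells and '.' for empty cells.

.BBBB...
.BBBBAAA
..AAAAAA
..AAAAAA
..AAAAAA
..AAAAAA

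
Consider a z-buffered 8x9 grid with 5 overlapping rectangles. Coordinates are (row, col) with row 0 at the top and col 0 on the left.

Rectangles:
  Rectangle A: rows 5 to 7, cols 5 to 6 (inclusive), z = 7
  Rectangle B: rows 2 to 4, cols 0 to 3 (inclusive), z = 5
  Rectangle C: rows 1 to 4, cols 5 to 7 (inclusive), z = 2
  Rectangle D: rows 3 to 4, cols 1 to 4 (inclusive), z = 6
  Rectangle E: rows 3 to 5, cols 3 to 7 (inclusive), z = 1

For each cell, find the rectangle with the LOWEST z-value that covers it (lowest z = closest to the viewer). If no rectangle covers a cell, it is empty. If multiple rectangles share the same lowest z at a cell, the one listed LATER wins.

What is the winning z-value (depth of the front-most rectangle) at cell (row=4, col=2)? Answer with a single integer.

Answer: 5

Derivation:
Check cell (4,2):
  A: rows 5-7 cols 5-6 -> outside (row miss)
  B: rows 2-4 cols 0-3 z=5 -> covers; best now B (z=5)
  C: rows 1-4 cols 5-7 -> outside (col miss)
  D: rows 3-4 cols 1-4 z=6 -> covers; best now B (z=5)
  E: rows 3-5 cols 3-7 -> outside (col miss)
Winner: B at z=5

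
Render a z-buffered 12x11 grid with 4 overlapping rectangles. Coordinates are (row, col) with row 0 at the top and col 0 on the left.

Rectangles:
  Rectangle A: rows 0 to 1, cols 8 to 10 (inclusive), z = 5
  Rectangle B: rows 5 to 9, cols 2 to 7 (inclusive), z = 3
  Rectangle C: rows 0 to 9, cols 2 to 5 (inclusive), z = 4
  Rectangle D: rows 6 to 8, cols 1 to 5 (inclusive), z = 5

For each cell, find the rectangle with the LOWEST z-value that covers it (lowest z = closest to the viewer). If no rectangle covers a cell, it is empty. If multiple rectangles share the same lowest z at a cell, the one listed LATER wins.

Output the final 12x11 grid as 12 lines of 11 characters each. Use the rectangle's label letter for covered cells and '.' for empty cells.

..CCCC..AAA
..CCCC..AAA
..CCCC.....
..CCCC.....
..CCCC.....
..BBBBBB...
.DBBBBBB...
.DBBBBBB...
.DBBBBBB...
..BBBBBB...
...........
...........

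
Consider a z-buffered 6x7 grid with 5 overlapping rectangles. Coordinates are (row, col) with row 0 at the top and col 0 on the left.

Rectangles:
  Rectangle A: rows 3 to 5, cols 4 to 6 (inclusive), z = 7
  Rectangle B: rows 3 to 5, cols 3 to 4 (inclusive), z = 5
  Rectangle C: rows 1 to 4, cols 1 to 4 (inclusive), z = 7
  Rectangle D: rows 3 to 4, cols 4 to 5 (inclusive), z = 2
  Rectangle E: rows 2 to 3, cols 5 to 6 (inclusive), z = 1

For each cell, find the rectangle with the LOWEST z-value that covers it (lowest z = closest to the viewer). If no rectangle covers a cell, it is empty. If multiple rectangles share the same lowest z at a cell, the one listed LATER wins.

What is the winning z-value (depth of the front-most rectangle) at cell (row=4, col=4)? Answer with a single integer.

Answer: 2

Derivation:
Check cell (4,4):
  A: rows 3-5 cols 4-6 z=7 -> covers; best now A (z=7)
  B: rows 3-5 cols 3-4 z=5 -> covers; best now B (z=5)
  C: rows 1-4 cols 1-4 z=7 -> covers; best now B (z=5)
  D: rows 3-4 cols 4-5 z=2 -> covers; best now D (z=2)
  E: rows 2-3 cols 5-6 -> outside (row miss)
Winner: D at z=2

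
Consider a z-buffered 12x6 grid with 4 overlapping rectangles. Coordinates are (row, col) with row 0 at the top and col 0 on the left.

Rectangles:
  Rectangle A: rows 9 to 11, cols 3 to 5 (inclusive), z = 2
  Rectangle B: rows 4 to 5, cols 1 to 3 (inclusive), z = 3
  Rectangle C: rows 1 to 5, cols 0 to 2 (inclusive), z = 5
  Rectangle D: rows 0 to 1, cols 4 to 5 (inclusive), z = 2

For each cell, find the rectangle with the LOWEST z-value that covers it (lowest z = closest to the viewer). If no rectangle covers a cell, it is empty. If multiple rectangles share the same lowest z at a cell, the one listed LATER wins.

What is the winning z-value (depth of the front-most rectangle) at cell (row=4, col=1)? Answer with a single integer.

Check cell (4,1):
  A: rows 9-11 cols 3-5 -> outside (row miss)
  B: rows 4-5 cols 1-3 z=3 -> covers; best now B (z=3)
  C: rows 1-5 cols 0-2 z=5 -> covers; best now B (z=3)
  D: rows 0-1 cols 4-5 -> outside (row miss)
Winner: B at z=3

Answer: 3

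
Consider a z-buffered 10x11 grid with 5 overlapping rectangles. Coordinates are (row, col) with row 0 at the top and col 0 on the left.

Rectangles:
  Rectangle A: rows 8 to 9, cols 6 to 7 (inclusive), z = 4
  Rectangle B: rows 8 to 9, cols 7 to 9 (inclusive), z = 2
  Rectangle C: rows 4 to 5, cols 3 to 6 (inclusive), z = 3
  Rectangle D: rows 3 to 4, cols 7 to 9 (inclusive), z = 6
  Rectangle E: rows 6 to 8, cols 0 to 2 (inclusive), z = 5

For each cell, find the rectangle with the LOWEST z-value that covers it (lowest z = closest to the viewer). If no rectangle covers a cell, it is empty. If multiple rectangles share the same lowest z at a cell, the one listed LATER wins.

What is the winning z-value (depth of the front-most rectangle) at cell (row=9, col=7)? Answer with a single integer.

Answer: 2

Derivation:
Check cell (9,7):
  A: rows 8-9 cols 6-7 z=4 -> covers; best now A (z=4)
  B: rows 8-9 cols 7-9 z=2 -> covers; best now B (z=2)
  C: rows 4-5 cols 3-6 -> outside (row miss)
  D: rows 3-4 cols 7-9 -> outside (row miss)
  E: rows 6-8 cols 0-2 -> outside (row miss)
Winner: B at z=2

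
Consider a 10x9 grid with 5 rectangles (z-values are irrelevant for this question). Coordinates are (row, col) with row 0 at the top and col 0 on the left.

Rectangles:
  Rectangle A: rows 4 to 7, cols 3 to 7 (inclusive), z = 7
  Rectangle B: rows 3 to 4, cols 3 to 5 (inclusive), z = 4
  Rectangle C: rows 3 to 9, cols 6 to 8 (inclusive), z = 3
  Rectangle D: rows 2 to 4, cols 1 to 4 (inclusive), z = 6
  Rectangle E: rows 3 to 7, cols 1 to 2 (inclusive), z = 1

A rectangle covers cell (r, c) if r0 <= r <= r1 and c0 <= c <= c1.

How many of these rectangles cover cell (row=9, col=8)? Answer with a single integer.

Check cell (9,8):
  A: rows 4-7 cols 3-7 -> outside (row miss)
  B: rows 3-4 cols 3-5 -> outside (row miss)
  C: rows 3-9 cols 6-8 -> covers
  D: rows 2-4 cols 1-4 -> outside (row miss)
  E: rows 3-7 cols 1-2 -> outside (row miss)
Count covering = 1

Answer: 1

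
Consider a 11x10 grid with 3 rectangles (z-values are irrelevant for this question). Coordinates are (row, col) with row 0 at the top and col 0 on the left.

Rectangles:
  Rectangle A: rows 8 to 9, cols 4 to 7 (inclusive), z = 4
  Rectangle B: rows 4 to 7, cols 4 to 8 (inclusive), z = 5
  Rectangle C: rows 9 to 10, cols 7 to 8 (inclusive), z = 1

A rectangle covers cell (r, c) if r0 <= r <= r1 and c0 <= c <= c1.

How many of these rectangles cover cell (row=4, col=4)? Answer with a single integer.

Check cell (4,4):
  A: rows 8-9 cols 4-7 -> outside (row miss)
  B: rows 4-7 cols 4-8 -> covers
  C: rows 9-10 cols 7-8 -> outside (row miss)
Count covering = 1

Answer: 1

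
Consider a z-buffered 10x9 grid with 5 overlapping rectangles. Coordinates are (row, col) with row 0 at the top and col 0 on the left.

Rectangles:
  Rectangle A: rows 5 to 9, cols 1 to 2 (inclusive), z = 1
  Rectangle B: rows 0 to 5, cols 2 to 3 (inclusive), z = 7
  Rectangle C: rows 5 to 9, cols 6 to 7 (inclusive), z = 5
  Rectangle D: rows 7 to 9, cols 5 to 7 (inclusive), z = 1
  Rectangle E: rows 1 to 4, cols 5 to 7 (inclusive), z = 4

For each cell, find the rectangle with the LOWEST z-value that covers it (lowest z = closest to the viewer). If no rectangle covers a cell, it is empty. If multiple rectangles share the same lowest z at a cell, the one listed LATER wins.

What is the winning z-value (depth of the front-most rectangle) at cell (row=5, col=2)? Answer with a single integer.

Answer: 1

Derivation:
Check cell (5,2):
  A: rows 5-9 cols 1-2 z=1 -> covers; best now A (z=1)
  B: rows 0-5 cols 2-3 z=7 -> covers; best now A (z=1)
  C: rows 5-9 cols 6-7 -> outside (col miss)
  D: rows 7-9 cols 5-7 -> outside (row miss)
  E: rows 1-4 cols 5-7 -> outside (row miss)
Winner: A at z=1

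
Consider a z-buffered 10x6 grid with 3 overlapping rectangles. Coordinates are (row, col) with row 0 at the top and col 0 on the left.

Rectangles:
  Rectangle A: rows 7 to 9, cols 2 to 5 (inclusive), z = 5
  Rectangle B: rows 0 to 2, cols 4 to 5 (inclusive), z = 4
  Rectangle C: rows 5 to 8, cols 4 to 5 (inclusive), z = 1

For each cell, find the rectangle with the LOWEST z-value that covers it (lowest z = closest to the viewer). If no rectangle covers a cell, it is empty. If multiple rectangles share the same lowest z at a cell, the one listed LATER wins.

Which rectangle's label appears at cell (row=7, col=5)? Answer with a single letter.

Check cell (7,5):
  A: rows 7-9 cols 2-5 z=5 -> covers; best now A (z=5)
  B: rows 0-2 cols 4-5 -> outside (row miss)
  C: rows 5-8 cols 4-5 z=1 -> covers; best now C (z=1)
Winner: C at z=1

Answer: C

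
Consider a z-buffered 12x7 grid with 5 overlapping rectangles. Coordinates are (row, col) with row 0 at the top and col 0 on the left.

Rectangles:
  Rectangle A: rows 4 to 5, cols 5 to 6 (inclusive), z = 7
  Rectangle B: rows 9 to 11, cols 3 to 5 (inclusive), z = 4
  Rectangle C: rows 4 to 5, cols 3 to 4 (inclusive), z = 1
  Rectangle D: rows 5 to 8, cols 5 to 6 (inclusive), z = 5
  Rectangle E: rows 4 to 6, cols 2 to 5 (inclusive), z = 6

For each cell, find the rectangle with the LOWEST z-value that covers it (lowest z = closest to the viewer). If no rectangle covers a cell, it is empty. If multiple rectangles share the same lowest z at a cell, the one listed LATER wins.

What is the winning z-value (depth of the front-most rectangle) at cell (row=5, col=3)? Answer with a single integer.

Check cell (5,3):
  A: rows 4-5 cols 5-6 -> outside (col miss)
  B: rows 9-11 cols 3-5 -> outside (row miss)
  C: rows 4-5 cols 3-4 z=1 -> covers; best now C (z=1)
  D: rows 5-8 cols 5-6 -> outside (col miss)
  E: rows 4-6 cols 2-5 z=6 -> covers; best now C (z=1)
Winner: C at z=1

Answer: 1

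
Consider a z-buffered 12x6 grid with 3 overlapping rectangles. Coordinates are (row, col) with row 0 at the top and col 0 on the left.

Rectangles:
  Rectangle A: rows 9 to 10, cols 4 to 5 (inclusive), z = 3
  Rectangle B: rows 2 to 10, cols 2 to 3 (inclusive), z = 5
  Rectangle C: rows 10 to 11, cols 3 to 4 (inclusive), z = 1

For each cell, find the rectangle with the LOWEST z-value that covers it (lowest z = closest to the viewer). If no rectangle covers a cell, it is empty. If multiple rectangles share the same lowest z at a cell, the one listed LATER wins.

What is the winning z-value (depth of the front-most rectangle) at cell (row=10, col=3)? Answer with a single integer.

Answer: 1

Derivation:
Check cell (10,3):
  A: rows 9-10 cols 4-5 -> outside (col miss)
  B: rows 2-10 cols 2-3 z=5 -> covers; best now B (z=5)
  C: rows 10-11 cols 3-4 z=1 -> covers; best now C (z=1)
Winner: C at z=1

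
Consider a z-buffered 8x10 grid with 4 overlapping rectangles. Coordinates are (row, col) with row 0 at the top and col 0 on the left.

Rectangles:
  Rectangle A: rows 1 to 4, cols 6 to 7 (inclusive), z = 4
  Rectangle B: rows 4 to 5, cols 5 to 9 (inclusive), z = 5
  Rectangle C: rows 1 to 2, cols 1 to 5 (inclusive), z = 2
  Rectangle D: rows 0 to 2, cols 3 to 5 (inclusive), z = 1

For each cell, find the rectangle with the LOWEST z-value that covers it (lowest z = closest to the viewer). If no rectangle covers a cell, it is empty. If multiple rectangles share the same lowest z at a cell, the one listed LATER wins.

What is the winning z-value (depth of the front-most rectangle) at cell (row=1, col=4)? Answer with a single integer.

Answer: 1

Derivation:
Check cell (1,4):
  A: rows 1-4 cols 6-7 -> outside (col miss)
  B: rows 4-5 cols 5-9 -> outside (row miss)
  C: rows 1-2 cols 1-5 z=2 -> covers; best now C (z=2)
  D: rows 0-2 cols 3-5 z=1 -> covers; best now D (z=1)
Winner: D at z=1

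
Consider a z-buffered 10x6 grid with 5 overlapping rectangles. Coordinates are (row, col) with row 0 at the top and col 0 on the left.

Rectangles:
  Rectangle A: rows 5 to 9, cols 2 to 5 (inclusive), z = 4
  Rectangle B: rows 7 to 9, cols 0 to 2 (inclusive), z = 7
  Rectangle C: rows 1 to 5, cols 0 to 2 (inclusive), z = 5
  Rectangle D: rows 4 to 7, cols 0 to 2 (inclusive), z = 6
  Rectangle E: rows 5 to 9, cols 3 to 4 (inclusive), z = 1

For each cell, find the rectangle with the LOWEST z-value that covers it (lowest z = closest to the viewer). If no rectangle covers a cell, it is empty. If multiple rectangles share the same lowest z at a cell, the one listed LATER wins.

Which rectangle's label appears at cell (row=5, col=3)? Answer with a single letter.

Check cell (5,3):
  A: rows 5-9 cols 2-5 z=4 -> covers; best now A (z=4)
  B: rows 7-9 cols 0-2 -> outside (row miss)
  C: rows 1-5 cols 0-2 -> outside (col miss)
  D: rows 4-7 cols 0-2 -> outside (col miss)
  E: rows 5-9 cols 3-4 z=1 -> covers; best now E (z=1)
Winner: E at z=1

Answer: E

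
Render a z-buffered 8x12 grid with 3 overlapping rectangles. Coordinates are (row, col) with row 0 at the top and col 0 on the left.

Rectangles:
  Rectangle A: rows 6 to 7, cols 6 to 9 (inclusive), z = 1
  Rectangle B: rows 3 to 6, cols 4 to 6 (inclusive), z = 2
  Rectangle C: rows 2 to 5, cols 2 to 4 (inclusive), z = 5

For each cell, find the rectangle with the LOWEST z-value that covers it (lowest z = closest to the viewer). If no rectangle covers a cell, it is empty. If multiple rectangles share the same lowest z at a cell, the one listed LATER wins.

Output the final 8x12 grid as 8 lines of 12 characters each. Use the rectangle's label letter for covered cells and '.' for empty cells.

............
............
..CCC.......
..CCBBB.....
..CCBBB.....
..CCBBB.....
....BBAAAA..
......AAAA..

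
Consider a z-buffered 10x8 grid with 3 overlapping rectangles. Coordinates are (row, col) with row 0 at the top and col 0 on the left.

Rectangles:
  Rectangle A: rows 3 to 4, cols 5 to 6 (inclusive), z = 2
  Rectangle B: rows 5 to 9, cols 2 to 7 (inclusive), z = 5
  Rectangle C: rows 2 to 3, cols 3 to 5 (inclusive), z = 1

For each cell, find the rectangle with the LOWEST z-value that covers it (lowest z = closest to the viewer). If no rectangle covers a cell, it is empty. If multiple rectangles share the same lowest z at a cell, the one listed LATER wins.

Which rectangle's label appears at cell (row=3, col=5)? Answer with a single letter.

Answer: C

Derivation:
Check cell (3,5):
  A: rows 3-4 cols 5-6 z=2 -> covers; best now A (z=2)
  B: rows 5-9 cols 2-7 -> outside (row miss)
  C: rows 2-3 cols 3-5 z=1 -> covers; best now C (z=1)
Winner: C at z=1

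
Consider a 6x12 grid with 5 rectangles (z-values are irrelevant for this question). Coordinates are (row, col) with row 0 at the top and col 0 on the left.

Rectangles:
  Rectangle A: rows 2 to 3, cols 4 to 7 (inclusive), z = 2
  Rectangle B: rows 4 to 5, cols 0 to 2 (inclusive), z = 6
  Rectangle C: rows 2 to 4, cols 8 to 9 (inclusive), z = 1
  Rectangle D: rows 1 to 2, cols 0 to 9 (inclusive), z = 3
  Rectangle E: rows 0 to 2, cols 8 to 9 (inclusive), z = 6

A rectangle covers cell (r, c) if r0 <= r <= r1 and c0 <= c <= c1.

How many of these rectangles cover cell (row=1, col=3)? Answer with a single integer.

Check cell (1,3):
  A: rows 2-3 cols 4-7 -> outside (row miss)
  B: rows 4-5 cols 0-2 -> outside (row miss)
  C: rows 2-4 cols 8-9 -> outside (row miss)
  D: rows 1-2 cols 0-9 -> covers
  E: rows 0-2 cols 8-9 -> outside (col miss)
Count covering = 1

Answer: 1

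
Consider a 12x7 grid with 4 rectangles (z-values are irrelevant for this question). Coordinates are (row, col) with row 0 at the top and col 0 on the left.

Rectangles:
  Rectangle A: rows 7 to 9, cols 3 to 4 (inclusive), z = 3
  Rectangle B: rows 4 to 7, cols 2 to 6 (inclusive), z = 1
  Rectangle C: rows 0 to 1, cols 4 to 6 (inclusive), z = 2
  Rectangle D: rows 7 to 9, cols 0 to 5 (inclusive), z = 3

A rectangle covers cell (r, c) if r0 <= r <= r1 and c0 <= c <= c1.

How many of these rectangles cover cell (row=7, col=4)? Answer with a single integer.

Check cell (7,4):
  A: rows 7-9 cols 3-4 -> covers
  B: rows 4-7 cols 2-6 -> covers
  C: rows 0-1 cols 4-6 -> outside (row miss)
  D: rows 7-9 cols 0-5 -> covers
Count covering = 3

Answer: 3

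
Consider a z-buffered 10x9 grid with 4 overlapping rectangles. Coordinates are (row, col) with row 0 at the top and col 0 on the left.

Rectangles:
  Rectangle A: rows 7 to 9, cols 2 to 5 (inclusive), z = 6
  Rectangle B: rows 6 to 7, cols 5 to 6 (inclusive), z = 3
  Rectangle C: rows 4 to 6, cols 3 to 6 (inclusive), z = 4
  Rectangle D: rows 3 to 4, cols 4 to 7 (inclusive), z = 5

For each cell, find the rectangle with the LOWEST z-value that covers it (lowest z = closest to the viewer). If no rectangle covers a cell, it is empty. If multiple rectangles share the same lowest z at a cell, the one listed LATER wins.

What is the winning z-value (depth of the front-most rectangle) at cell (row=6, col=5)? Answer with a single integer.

Answer: 3

Derivation:
Check cell (6,5):
  A: rows 7-9 cols 2-5 -> outside (row miss)
  B: rows 6-7 cols 5-6 z=3 -> covers; best now B (z=3)
  C: rows 4-6 cols 3-6 z=4 -> covers; best now B (z=3)
  D: rows 3-4 cols 4-7 -> outside (row miss)
Winner: B at z=3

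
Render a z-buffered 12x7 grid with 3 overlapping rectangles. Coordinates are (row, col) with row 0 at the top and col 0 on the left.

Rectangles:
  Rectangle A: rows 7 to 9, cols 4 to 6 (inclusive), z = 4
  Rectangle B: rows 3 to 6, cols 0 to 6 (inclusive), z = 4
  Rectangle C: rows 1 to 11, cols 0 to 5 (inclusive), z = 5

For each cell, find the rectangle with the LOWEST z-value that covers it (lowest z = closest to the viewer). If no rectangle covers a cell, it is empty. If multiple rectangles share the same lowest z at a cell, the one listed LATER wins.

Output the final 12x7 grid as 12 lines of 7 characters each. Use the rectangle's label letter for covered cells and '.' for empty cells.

.......
CCCCCC.
CCCCCC.
BBBBBBB
BBBBBBB
BBBBBBB
BBBBBBB
CCCCAAA
CCCCAAA
CCCCAAA
CCCCCC.
CCCCCC.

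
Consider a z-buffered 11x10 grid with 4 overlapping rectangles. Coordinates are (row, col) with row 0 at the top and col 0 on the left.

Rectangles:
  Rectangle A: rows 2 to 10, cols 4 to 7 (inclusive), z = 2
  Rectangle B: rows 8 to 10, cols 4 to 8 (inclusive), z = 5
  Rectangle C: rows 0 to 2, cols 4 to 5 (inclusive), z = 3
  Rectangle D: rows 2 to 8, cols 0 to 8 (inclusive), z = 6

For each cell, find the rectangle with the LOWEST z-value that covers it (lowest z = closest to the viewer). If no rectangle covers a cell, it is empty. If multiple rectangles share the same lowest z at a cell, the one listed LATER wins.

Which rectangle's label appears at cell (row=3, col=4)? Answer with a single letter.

Check cell (3,4):
  A: rows 2-10 cols 4-7 z=2 -> covers; best now A (z=2)
  B: rows 8-10 cols 4-8 -> outside (row miss)
  C: rows 0-2 cols 4-5 -> outside (row miss)
  D: rows 2-8 cols 0-8 z=6 -> covers; best now A (z=2)
Winner: A at z=2

Answer: A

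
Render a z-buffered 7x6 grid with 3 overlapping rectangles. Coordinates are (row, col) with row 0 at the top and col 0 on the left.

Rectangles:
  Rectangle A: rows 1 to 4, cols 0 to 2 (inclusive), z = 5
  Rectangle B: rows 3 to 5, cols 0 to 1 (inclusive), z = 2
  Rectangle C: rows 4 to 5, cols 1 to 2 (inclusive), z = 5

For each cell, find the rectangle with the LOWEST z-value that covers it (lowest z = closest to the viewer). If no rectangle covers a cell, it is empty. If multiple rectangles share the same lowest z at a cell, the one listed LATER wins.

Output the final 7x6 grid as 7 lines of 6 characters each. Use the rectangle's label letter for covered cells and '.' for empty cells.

......
AAA...
AAA...
BBA...
BBC...
BBC...
......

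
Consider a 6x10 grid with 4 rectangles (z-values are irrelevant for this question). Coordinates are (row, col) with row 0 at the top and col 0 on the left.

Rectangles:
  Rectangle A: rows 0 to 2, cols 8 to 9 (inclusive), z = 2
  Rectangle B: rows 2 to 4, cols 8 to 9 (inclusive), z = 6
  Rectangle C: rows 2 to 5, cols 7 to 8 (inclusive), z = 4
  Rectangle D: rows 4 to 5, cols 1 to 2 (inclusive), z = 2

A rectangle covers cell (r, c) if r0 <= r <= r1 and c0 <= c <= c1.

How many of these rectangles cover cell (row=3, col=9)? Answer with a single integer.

Answer: 1

Derivation:
Check cell (3,9):
  A: rows 0-2 cols 8-9 -> outside (row miss)
  B: rows 2-4 cols 8-9 -> covers
  C: rows 2-5 cols 7-8 -> outside (col miss)
  D: rows 4-5 cols 1-2 -> outside (row miss)
Count covering = 1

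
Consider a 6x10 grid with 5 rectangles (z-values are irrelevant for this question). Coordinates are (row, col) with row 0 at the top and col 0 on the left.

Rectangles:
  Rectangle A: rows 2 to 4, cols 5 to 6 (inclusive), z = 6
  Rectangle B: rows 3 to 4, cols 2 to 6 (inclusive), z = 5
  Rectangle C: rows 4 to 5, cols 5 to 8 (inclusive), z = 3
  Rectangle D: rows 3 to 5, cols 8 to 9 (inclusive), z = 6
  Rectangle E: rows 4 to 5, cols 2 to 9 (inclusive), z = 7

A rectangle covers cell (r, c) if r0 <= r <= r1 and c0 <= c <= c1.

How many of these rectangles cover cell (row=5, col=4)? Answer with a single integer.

Answer: 1

Derivation:
Check cell (5,4):
  A: rows 2-4 cols 5-6 -> outside (row miss)
  B: rows 3-4 cols 2-6 -> outside (row miss)
  C: rows 4-5 cols 5-8 -> outside (col miss)
  D: rows 3-5 cols 8-9 -> outside (col miss)
  E: rows 4-5 cols 2-9 -> covers
Count covering = 1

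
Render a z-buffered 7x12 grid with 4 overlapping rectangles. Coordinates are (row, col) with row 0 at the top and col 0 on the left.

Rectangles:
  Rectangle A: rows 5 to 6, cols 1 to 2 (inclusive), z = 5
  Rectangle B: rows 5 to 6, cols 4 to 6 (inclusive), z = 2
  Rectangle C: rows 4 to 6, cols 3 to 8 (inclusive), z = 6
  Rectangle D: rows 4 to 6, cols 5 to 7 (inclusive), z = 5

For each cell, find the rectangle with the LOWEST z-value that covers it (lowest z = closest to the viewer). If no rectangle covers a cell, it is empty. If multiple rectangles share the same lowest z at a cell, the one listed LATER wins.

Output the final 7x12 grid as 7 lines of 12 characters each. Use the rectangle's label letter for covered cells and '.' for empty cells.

............
............
............
............
...CCDDDC...
.AACBBBDC...
.AACBBBDC...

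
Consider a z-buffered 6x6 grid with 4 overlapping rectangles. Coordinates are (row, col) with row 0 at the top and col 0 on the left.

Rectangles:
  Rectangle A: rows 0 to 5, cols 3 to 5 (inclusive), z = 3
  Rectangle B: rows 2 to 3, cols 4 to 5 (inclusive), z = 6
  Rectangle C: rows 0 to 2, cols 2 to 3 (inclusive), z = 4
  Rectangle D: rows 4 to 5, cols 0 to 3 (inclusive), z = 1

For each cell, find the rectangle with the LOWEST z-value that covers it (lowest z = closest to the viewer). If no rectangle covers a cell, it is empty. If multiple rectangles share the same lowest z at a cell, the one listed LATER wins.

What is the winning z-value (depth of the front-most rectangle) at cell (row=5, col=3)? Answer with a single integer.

Answer: 1

Derivation:
Check cell (5,3):
  A: rows 0-5 cols 3-5 z=3 -> covers; best now A (z=3)
  B: rows 2-3 cols 4-5 -> outside (row miss)
  C: rows 0-2 cols 2-3 -> outside (row miss)
  D: rows 4-5 cols 0-3 z=1 -> covers; best now D (z=1)
Winner: D at z=1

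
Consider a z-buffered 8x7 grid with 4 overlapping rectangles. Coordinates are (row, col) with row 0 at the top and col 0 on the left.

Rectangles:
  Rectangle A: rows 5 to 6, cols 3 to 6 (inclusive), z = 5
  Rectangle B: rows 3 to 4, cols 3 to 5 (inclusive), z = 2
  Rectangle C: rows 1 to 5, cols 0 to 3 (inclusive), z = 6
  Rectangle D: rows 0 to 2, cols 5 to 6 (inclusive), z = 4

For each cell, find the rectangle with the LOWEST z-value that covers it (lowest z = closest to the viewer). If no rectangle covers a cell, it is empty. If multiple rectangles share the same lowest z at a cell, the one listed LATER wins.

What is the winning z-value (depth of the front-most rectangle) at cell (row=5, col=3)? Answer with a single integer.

Check cell (5,3):
  A: rows 5-6 cols 3-6 z=5 -> covers; best now A (z=5)
  B: rows 3-4 cols 3-5 -> outside (row miss)
  C: rows 1-5 cols 0-3 z=6 -> covers; best now A (z=5)
  D: rows 0-2 cols 5-6 -> outside (row miss)
Winner: A at z=5

Answer: 5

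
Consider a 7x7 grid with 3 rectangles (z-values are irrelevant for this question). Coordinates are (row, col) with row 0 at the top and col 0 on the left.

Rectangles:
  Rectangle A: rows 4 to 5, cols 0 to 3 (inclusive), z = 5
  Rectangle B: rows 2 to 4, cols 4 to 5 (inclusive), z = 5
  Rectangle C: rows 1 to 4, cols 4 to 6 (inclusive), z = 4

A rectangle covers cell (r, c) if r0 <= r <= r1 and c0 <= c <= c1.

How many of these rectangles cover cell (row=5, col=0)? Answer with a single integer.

Answer: 1

Derivation:
Check cell (5,0):
  A: rows 4-5 cols 0-3 -> covers
  B: rows 2-4 cols 4-5 -> outside (row miss)
  C: rows 1-4 cols 4-6 -> outside (row miss)
Count covering = 1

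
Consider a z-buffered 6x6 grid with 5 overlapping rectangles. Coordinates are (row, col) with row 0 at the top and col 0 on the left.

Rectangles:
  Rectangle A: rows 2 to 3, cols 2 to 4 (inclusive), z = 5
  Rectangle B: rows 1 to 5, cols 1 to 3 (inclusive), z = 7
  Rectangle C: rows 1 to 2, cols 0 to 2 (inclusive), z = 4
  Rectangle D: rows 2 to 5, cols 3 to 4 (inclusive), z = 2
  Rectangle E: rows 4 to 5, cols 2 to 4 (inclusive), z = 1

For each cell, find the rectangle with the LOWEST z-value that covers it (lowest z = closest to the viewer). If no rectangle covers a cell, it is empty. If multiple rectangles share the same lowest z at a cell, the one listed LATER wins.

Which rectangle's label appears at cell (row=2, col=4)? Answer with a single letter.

Answer: D

Derivation:
Check cell (2,4):
  A: rows 2-3 cols 2-4 z=5 -> covers; best now A (z=5)
  B: rows 1-5 cols 1-3 -> outside (col miss)
  C: rows 1-2 cols 0-2 -> outside (col miss)
  D: rows 2-5 cols 3-4 z=2 -> covers; best now D (z=2)
  E: rows 4-5 cols 2-4 -> outside (row miss)
Winner: D at z=2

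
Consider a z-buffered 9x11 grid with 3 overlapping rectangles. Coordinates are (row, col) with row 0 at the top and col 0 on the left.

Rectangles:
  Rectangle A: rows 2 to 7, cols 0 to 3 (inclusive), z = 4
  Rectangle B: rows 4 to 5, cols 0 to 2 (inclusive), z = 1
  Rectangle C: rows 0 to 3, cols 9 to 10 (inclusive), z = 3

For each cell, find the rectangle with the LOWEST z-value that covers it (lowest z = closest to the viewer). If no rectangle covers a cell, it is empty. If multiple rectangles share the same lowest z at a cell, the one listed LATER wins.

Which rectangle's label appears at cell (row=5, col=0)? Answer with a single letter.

Check cell (5,0):
  A: rows 2-7 cols 0-3 z=4 -> covers; best now A (z=4)
  B: rows 4-5 cols 0-2 z=1 -> covers; best now B (z=1)
  C: rows 0-3 cols 9-10 -> outside (row miss)
Winner: B at z=1

Answer: B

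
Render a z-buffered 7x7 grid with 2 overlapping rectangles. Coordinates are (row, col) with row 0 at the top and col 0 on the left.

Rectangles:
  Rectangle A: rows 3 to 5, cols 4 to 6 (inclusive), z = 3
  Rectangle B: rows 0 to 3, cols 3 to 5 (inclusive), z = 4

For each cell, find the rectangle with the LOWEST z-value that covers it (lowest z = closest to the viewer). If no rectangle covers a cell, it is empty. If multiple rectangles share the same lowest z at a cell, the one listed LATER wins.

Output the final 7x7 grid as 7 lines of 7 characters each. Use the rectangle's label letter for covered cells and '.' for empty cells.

...BBB.
...BBB.
...BBB.
...BAAA
....AAA
....AAA
.......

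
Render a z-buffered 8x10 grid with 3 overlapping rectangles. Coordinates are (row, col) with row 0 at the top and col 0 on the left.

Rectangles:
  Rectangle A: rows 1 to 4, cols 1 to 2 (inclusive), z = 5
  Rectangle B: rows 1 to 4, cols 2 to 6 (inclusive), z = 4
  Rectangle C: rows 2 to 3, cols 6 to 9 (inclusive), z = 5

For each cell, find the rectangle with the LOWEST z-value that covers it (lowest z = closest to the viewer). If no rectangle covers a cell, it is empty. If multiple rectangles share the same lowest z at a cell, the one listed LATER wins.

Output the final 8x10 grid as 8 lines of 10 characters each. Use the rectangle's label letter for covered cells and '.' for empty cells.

..........
.ABBBBB...
.ABBBBBCCC
.ABBBBBCCC
.ABBBBB...
..........
..........
..........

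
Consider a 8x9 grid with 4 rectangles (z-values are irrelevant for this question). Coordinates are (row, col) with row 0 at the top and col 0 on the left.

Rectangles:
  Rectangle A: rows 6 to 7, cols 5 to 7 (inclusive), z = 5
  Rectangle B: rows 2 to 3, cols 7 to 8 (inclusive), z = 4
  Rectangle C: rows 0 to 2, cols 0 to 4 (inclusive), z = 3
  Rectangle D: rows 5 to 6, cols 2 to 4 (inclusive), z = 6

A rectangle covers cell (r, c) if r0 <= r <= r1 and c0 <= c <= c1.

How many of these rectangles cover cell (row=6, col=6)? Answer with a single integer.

Answer: 1

Derivation:
Check cell (6,6):
  A: rows 6-7 cols 5-7 -> covers
  B: rows 2-3 cols 7-8 -> outside (row miss)
  C: rows 0-2 cols 0-4 -> outside (row miss)
  D: rows 5-6 cols 2-4 -> outside (col miss)
Count covering = 1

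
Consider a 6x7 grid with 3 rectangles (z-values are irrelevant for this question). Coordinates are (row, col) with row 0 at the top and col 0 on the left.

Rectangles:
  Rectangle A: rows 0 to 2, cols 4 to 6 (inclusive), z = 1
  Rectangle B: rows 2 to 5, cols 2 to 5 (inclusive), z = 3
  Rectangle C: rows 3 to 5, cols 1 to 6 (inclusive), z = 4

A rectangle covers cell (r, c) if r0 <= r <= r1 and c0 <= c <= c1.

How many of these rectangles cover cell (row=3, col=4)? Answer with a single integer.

Answer: 2

Derivation:
Check cell (3,4):
  A: rows 0-2 cols 4-6 -> outside (row miss)
  B: rows 2-5 cols 2-5 -> covers
  C: rows 3-5 cols 1-6 -> covers
Count covering = 2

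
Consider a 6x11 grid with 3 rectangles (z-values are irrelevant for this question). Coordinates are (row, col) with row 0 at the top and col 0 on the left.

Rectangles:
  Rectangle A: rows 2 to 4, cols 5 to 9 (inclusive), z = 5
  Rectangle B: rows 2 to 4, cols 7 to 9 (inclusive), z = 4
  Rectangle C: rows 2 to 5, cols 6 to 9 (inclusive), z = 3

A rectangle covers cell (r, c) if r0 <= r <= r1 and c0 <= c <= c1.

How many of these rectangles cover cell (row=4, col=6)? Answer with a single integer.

Answer: 2

Derivation:
Check cell (4,6):
  A: rows 2-4 cols 5-9 -> covers
  B: rows 2-4 cols 7-9 -> outside (col miss)
  C: rows 2-5 cols 6-9 -> covers
Count covering = 2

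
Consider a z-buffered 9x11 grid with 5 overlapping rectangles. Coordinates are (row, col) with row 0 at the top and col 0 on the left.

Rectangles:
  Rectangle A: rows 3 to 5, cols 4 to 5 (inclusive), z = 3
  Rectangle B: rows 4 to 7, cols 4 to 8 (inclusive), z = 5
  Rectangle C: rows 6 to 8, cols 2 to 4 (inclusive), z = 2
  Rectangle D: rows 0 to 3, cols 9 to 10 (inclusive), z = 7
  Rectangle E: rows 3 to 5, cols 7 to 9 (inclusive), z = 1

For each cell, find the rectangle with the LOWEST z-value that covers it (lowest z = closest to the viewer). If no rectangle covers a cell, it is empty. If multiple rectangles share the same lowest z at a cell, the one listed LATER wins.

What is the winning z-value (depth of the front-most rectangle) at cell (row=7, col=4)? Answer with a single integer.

Check cell (7,4):
  A: rows 3-5 cols 4-5 -> outside (row miss)
  B: rows 4-7 cols 4-8 z=5 -> covers; best now B (z=5)
  C: rows 6-8 cols 2-4 z=2 -> covers; best now C (z=2)
  D: rows 0-3 cols 9-10 -> outside (row miss)
  E: rows 3-5 cols 7-9 -> outside (row miss)
Winner: C at z=2

Answer: 2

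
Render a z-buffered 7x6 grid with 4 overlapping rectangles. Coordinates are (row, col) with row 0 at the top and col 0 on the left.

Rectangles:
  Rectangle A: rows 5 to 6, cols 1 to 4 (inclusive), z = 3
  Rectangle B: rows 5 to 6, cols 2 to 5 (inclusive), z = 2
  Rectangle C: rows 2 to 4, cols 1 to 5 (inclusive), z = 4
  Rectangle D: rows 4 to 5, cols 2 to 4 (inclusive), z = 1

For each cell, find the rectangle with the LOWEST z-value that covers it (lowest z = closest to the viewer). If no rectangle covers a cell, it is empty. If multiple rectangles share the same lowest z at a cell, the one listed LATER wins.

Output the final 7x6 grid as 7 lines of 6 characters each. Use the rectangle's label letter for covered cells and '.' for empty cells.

......
......
.CCCCC
.CCCCC
.CDDDC
.ADDDB
.ABBBB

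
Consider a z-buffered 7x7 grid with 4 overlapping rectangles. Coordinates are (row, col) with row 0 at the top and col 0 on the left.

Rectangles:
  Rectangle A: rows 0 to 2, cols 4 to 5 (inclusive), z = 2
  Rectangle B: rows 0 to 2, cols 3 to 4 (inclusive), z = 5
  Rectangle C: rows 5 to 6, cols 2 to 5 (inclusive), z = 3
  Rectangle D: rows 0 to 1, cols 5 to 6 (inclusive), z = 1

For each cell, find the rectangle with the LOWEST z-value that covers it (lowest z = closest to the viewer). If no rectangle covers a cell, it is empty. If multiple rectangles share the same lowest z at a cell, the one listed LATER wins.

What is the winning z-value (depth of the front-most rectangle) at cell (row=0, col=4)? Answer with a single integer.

Check cell (0,4):
  A: rows 0-2 cols 4-5 z=2 -> covers; best now A (z=2)
  B: rows 0-2 cols 3-4 z=5 -> covers; best now A (z=2)
  C: rows 5-6 cols 2-5 -> outside (row miss)
  D: rows 0-1 cols 5-6 -> outside (col miss)
Winner: A at z=2

Answer: 2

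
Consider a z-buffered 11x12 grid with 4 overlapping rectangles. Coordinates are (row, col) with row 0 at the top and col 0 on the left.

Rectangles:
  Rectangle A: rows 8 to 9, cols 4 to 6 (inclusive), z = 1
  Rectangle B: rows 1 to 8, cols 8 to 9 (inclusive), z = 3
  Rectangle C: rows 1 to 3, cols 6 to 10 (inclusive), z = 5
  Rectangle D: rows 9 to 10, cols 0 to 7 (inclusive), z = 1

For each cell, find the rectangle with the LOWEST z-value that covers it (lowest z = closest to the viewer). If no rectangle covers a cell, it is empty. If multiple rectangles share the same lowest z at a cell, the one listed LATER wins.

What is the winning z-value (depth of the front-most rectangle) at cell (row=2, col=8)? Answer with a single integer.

Answer: 3

Derivation:
Check cell (2,8):
  A: rows 8-9 cols 4-6 -> outside (row miss)
  B: rows 1-8 cols 8-9 z=3 -> covers; best now B (z=3)
  C: rows 1-3 cols 6-10 z=5 -> covers; best now B (z=3)
  D: rows 9-10 cols 0-7 -> outside (row miss)
Winner: B at z=3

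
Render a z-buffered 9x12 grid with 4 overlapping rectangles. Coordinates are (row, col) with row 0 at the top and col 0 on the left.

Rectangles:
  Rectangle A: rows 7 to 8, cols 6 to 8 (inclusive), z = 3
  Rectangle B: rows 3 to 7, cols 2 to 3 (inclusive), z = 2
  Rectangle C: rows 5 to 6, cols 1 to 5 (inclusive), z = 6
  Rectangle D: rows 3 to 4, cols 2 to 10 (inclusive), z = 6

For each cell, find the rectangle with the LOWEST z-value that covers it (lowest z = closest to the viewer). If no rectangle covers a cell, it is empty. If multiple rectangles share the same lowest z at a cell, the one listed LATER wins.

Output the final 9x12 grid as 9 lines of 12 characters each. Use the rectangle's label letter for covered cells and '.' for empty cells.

............
............
............
..BBDDDDDDD.
..BBDDDDDDD.
.CBBCC......
.CBBCC......
..BB..AAA...
......AAA...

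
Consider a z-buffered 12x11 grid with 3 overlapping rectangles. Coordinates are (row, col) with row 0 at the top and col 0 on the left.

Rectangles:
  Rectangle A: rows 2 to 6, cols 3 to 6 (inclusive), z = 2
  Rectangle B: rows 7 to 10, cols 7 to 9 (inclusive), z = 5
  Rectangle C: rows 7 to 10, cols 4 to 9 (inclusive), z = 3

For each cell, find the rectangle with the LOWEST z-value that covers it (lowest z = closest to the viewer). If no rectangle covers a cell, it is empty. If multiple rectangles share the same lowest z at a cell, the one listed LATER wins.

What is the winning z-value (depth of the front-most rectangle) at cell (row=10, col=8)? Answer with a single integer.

Answer: 3

Derivation:
Check cell (10,8):
  A: rows 2-6 cols 3-6 -> outside (row miss)
  B: rows 7-10 cols 7-9 z=5 -> covers; best now B (z=5)
  C: rows 7-10 cols 4-9 z=3 -> covers; best now C (z=3)
Winner: C at z=3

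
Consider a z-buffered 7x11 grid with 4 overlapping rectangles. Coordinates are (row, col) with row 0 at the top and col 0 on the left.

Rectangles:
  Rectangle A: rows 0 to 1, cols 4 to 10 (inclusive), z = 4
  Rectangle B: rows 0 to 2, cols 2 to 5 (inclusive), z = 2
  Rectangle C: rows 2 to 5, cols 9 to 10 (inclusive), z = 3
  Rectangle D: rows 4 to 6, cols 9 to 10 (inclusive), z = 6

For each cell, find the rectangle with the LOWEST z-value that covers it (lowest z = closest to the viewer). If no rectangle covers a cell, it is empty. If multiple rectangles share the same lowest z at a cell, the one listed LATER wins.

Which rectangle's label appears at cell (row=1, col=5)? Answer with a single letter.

Answer: B

Derivation:
Check cell (1,5):
  A: rows 0-1 cols 4-10 z=4 -> covers; best now A (z=4)
  B: rows 0-2 cols 2-5 z=2 -> covers; best now B (z=2)
  C: rows 2-5 cols 9-10 -> outside (row miss)
  D: rows 4-6 cols 9-10 -> outside (row miss)
Winner: B at z=2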